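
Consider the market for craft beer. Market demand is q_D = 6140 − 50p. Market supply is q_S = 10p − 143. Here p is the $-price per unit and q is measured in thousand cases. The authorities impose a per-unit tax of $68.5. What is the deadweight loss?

In inverse form: demand p = 122.8 − 0.02q, supply p = 14.3 + 0.1q.
Competitive equilibrium: 122.8 − 0.02q = 14.3 + 0.1q → q* = 904.1667, p* = 104.7167.
With the tax, the buyer price exceeds the seller price by 68.5: (122.8 − 0.02q) − (14.3 + 0.1q) = 68.5 → q' = 333.3333.
Δq = 904.1667 − 333.3333 = 570.8334; the wedge equals the tax, 68.5.
Deadweight loss = ½ × 570.8334 × 68.5 = $19551.04 thousand.

$19551.04 thousand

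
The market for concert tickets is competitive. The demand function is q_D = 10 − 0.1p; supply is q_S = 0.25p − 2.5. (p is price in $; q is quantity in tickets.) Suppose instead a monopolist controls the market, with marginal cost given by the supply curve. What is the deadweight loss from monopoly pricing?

$50.22

In inverse form: demand p = 100 − 10q, supply p = 10 + 4q.
Competitive equilibrium: 100 − 10q = 10 + 4q → q* = 6.4286, p* = 35.7143.
Marginal revenue: MR = 100 − 20q. Set MR = MC: 100 − 20q = 10 + 4q → q_m = 3.75.
Price p_m = 100 − 10·3.75 = 62.5; MC(q_m) = 10 + 4·3.75 = 25.
Competitive q* = 6.4286, so Δq = 2.6786; wedge = 62.5 − 25 = 37.5.
Deadweight loss = ½ × 2.6786 × 37.5 = $50.22.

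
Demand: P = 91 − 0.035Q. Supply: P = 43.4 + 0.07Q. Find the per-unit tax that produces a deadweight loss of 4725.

Competitive equilibrium: 91 − 0.035Q = 43.4 + 0.07Q → Q* = 453.3333, P* = 75.1333.
A tax t gives ΔQ = t/0.105 and wedge t, so DWL = t²/0.21.
t²/0.21 = 4725 → t² = 992.25 → t = 31.5.

31.5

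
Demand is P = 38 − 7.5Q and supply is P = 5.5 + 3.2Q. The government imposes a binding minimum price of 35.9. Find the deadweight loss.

Competitive equilibrium: 38 − 7.5Q = 5.5 + 3.2Q → Q* = 3.0374, P* = 15.2196.
At the floor P = 35.9, quantity demanded = (38 − 35.9)/7.5 = 0.28.
Sellers' marginal cost at Q' = 0.28: 5.5 + 3.2·0.28 = 6.396.
ΔQ = 3.0374 − 0.28 = 2.7574; wedge = 35.9 − 6.396 = 29.504.
Deadweight loss = ½ × 2.7574 × 29.504 = 40.68.

40.68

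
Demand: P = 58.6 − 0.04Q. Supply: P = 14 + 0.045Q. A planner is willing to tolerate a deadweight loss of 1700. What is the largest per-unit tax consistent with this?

17

Competitive equilibrium: 58.6 − 0.04Q = 14 + 0.045Q → Q* = 524.7059, P* = 37.6118.
A tax t gives ΔQ = t/0.085 and wedge t, so DWL = t²/0.17.
t²/0.17 = 1700 → t² = 289 → t = 17.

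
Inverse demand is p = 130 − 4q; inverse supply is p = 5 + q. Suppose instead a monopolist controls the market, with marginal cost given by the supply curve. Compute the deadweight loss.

Competitive equilibrium: 130 − 4q = 5 + q → q* = 25, p* = 30.
Marginal revenue: MR = 130 − 8q. Set MR = MC: 130 − 8q = 5 + q → q_m = 13.8889.
Price p_m = 130 − 4·13.8889 = 74.4444; MC(q_m) = 5 + 1·13.8889 = 18.8889.
Competitive q* = 25, so Δq = 11.1111; wedge = 74.4444 − 18.8889 = 55.5555.
The triangle = ½ × 11.1111 × 55.5555 = 308.64.

308.64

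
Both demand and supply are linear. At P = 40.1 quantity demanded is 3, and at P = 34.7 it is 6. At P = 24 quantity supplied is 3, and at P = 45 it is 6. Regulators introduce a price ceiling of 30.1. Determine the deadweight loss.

Demand slope = (34.7 − 40.1)/(6 − 3) = −1.8, so P = 45.5 − 1.8Q.
Supply slope = (45 − 24)/(6 − 3) = 7, so P = 3 + 7Q.
Competitive equilibrium: 45.5 − 1.8Q = 3 + 7Q → Q* = 4.8295, P* = 36.8068.
At the ceiling P = 30.1, quantity supplied = (30.1 − 3)/7 = 3.8714.
Willingness to pay at Q' = 3.8714: 45.5 − 1.8·3.8714 = 38.5315.
ΔQ = 4.8295 − 3.8714 = 0.9581; wedge = 38.5315 − 30.1 = 8.4315.
Welfare loss = ½ × 0.9581 × 8.4315 = 4.04.

4.04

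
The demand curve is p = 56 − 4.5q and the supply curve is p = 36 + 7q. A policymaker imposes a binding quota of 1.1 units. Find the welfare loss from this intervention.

2.35

Competitive equilibrium: 56 − 4.5q = 36 + 7q → q* = 1.7391, p* = 48.1739.
At q = 1.1: demand price = 56 − 4.5·1.1 = 51.05; supply price = 36 + 7·1.1 = 43.7.
Δq = 1.7391 − 1.1 = 0.6391; wedge = 51.05 − 43.7 = 7.35.
DWL = ½ × 0.6391 × 7.35 = 2.35.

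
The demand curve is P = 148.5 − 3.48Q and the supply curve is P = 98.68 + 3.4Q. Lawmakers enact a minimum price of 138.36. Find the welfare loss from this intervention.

Competitive equilibrium: 148.5 − 3.48Q = 98.68 + 3.4Q → Q* = 7.2413, P* = 123.3003.
At the floor P = 138.36, quantity demanded = (148.5 − 138.36)/3.48 = 2.9138.
Sellers' marginal cost at Q' = 2.9138: 98.68 + 3.4·2.9138 = 108.5869.
ΔQ = 7.2413 − 2.9138 = 4.3275; wedge = 138.36 − 108.5869 = 29.7731.
The triangle = ½ × 4.3275 × 29.7731 = 64.42.

64.42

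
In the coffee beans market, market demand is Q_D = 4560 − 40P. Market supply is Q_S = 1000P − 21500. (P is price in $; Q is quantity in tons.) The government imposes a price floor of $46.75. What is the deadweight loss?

$9787.57

In inverse form: demand P = 114 − 0.025Q, supply P = 21.5 + 0.001Q.
Competitive equilibrium: 114 − 0.025Q = 21.5 + 0.001Q → Q* = 3557.6923, P* = 25.0577.
At the floor P = 46.75, quantity demanded = (114 − 46.75)/0.025 = 2690.
Sellers' marginal cost at Q' = 2690: 21.5 + 0.001·2690 = 24.19.
ΔQ = 3557.6923 − 2690 = 867.6923; wedge = 46.75 − 24.19 = 22.56.
The triangle = ½ × 867.6923 × 22.56 = $9787.57.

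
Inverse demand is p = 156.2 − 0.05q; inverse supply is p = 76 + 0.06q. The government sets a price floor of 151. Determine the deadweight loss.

Competitive equilibrium: 156.2 − 0.05q = 76 + 0.06q → q* = 729.0909, p* = 119.7455.
At the floor p = 151, quantity demanded = (156.2 − 151)/0.05 = 104.
Sellers' marginal cost at q' = 104: 76 + 0.06·104 = 82.24.
Δq = 729.0909 − 104 = 625.0909; wedge = 151 − 82.24 = 68.76.
Welfare loss = ½ × 625.0909 × 68.76 = 21490.63.

21490.63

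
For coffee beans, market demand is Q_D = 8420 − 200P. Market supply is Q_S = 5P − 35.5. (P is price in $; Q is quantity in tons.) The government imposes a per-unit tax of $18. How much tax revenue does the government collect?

$1492.68

In inverse form: demand P = 42.1 − 0.005Q, supply P = 7.1 + 0.2Q.
Competitive equilibrium: 42.1 − 0.005Q = 7.1 + 0.2Q → Q* = 170.7317, P* = 41.2463.
With the tax, the buyer price exceeds the seller price by 18: (42.1 − 0.005Q) − (7.1 + 0.2Q) = 18 → Q' = 82.9268.
Tax revenue = 18 × 82.9268 = $1492.68.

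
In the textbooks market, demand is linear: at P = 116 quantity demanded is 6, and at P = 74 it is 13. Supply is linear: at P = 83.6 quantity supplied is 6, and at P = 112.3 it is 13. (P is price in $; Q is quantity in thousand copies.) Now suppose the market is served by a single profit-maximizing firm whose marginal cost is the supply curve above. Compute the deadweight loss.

Demand slope = (74 − 116)/(13 − 6) = −6, so P = 152 − 6Q.
Supply slope = (112.3 − 83.6)/(13 − 6) = 4.1, so P = 59 + 4.1Q.
Competitive equilibrium: 152 − 6Q = 59 + 4.1Q → Q* = 9.2079, P* = 96.7525.
Marginal revenue: MR = 152 − 12Q. Set MR = MC: 152 − 12Q = 59 + 4.1Q → Q_m = 5.7764.
Price P_m = 152 − 6·5.7764 = 117.3416; MC(Q_m) = 59 + 4.1·5.7764 = 82.6832.
Competitive Q* = 9.2079, so ΔQ = 3.4315; wedge = 117.3416 − 82.6832 = 34.6584.
DWL = ½ × 3.4315 × 34.6584 = $59.47 thousand.

$59.47 thousand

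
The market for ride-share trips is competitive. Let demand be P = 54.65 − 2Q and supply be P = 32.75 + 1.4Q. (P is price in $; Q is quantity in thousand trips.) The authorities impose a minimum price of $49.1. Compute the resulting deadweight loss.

Competitive equilibrium: 54.65 − 2Q = 32.75 + 1.4Q → Q* = 6.4412, P* = 41.7676.
At the floor P = 49.1, quantity demanded = (54.65 − 49.1)/2 = 2.775.
Sellers' marginal cost at Q' = 2.775: 32.75 + 1.4·2.775 = 36.635.
ΔQ = 6.4412 − 2.775 = 3.6662; wedge = 49.1 − 36.635 = 12.465.
DWL = ½ × 3.6662 × 12.465 = $22.85 thousand.

$22.85 thousand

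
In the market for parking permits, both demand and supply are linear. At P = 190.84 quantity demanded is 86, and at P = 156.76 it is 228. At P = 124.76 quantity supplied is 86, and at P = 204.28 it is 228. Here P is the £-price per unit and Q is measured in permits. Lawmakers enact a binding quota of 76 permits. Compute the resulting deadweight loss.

£3429.904

Demand slope = (156.76 − 190.84)/(228 − 86) = −0.24, so P = 211.48 − 0.24Q.
Supply slope = (204.28 − 124.76)/(228 − 86) = 0.56, so P = 76.6 + 0.56Q.
Competitive equilibrium: 211.48 − 0.24Q = 76.6 + 0.56Q → Q* = 168.6, P* = 171.016.
At Q = 76: demand price = 211.48 − 0.24·76 = 193.24; supply price = 76.6 + 0.56·76 = 119.16.
ΔQ = 168.6 − 76 = 92.6; wedge = 193.24 − 119.16 = 74.08.
Deadweight loss = ½ × 92.6 × 74.08 = £3429.904.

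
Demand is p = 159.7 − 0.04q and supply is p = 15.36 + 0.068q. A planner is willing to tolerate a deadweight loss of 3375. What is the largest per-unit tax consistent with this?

Competitive equilibrium: 159.7 − 0.04q = 15.36 + 0.068q → q* = 1336.4815, p* = 106.2407.
A tax t gives Δq = t/0.108 and wedge t, so DWL = t²/0.216.
t²/0.216 = 3375 → t² = 729 → t = 27.

27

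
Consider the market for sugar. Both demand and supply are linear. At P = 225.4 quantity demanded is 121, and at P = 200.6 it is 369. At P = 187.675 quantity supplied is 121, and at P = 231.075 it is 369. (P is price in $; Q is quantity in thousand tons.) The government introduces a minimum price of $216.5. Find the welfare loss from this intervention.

Demand slope = (200.6 − 225.4)/(369 − 121) = −0.1, so P = 237.5 − 0.1Q.
Supply slope = (231.075 − 187.675)/(369 − 121) = 0.175, so P = 166.5 + 0.175Q.
Competitive equilibrium: 237.5 − 0.1Q = 166.5 + 0.175Q → Q* = 258.1818, P* = 211.6818.
At the floor P = 216.5, quantity demanded = (237.5 − 216.5)/0.1 = 210.
Sellers' marginal cost at Q' = 210: 166.5 + 0.175·210 = 203.25.
ΔQ = 258.1818 − 210 = 48.1818; wedge = 216.5 − 203.25 = 13.25.
The triangle = ½ × 48.1818 × 13.25 = $319.20 thousand.

$319.20 thousand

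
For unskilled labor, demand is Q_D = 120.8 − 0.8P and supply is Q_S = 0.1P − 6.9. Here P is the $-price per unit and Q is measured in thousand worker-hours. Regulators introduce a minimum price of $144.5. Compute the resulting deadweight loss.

In inverse form: demand P = 151 − 1.25Q, supply P = 69 + 10Q.
Competitive equilibrium: 151 − 1.25Q = 69 + 10Q → Q* = 7.2889, P* = 141.8889.
At the floor P = 144.5, quantity demanded = (151 − 144.5)/1.25 = 5.2.
Sellers' marginal cost at Q' = 5.2: 69 + 10·5.2 = 121.
ΔQ = 7.2889 − 5.2 = 2.0889; wedge = 144.5 − 121 = 23.5.
DWL = ½ × 2.0889 × 23.5 = $24.54 thousand.

$24.54 thousand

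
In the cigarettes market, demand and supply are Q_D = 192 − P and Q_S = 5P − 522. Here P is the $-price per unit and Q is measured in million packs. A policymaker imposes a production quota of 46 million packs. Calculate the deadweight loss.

$437.40 million

In inverse form: demand P = 192 − Q, supply P = 104.4 + 0.2Q.
Competitive equilibrium: 192 − Q = 104.4 + 0.2Q → Q* = 73, P* = 119.
At Q = 46: demand price = 192 − 1·46 = 146; supply price = 104.4 + 0.2·46 = 113.6.
ΔQ = 73 − 46 = 27; wedge = 146 − 113.6 = 32.4.
Welfare loss = ½ × 27 × 32.4 = $437.40 million.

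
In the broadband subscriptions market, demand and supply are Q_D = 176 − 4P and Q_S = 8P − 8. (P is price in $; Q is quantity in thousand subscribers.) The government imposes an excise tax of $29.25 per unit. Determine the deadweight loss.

In inverse form: demand P = 44 − 0.25Q, supply P = 1 + 0.125Q.
Competitive equilibrium: 44 − 0.25Q = 1 + 0.125Q → Q* = 114.6667, P* = 15.3333.
With the tax, the buyer price exceeds the seller price by 29.25: (44 − 0.25Q) − (1 + 0.125Q) = 29.25 → Q' = 36.6667.
ΔQ = 114.6667 − 36.6667 = 78; the wedge equals the tax, 29.25.
Welfare loss = ½ × 78 × 29.25 = $1140.75 thousand.

$1140.75 thousand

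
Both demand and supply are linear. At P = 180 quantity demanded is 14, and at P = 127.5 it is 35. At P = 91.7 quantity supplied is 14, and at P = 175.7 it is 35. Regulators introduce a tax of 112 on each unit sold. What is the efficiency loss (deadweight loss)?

Demand slope = (127.5 − 180)/(35 − 14) = −2.5, so P = 215 − 2.5Q.
Supply slope = (175.7 − 91.7)/(35 − 14) = 4, so P = 35.7 + 4Q.
Competitive equilibrium: 215 − 2.5Q = 35.7 + 4Q → Q* = 27.5846, P* = 146.0385.
With the tax, the buyer price exceeds the seller price by 112: (215 − 2.5Q) − (35.7 + 4Q) = 112 → Q' = 10.3538.
ΔQ = 27.5846 − 10.3538 = 17.2308; the wedge equals the tax, 112.
The triangle = ½ × 17.2308 × 112 = 964.92.

964.92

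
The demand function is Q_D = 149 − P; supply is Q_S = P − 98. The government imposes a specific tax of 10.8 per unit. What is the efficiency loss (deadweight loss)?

In inverse form: demand P = 149 − Q, supply P = 98 + Q.
Competitive equilibrium: 149 − Q = 98 + Q → Q* = 25.5, P* = 123.5.
With the tax, the buyer price exceeds the seller price by 10.8: (149 − Q) − (98 + Q) = 10.8 → Q' = 20.1.
ΔQ = 25.5 − 20.1 = 5.4; the wedge equals the tax, 10.8.
Welfare loss = ½ × 5.4 × 10.8 = 29.16.

29.16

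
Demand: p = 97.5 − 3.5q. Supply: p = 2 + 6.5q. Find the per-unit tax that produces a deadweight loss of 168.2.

Competitive equilibrium: 97.5 − 3.5q = 2 + 6.5q → q* = 9.55, p* = 64.075.
A tax t gives Δq = t/10 and wedge t, so DWL = t²/20.
t²/20 = 168.2 → t² = 3364 → t = 58.

58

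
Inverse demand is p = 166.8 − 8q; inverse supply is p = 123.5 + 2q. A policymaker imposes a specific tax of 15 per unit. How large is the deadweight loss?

Competitive equilibrium: 166.8 − 8q = 123.5 + 2q → q* = 4.33, p* = 132.16.
With the tax, the buyer price exceeds the seller price by 15: (166.8 − 8q) − (123.5 + 2q) = 15 → q' = 2.83.
Δq = 4.33 − 2.83 = 1.5; the wedge equals the tax, 15.
DWL = ½ × 1.5 × 15 = 11.25.

11.25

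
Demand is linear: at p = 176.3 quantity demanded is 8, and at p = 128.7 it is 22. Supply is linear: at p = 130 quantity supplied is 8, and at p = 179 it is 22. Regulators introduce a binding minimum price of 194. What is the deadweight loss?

Demand slope = (128.7 − 176.3)/(22 − 8) = −3.4, so p = 203.5 − 3.4q.
Supply slope = (179 − 130)/(22 − 8) = 3.5, so p = 102 + 3.5q.
Competitive equilibrium: 203.5 − 3.4q = 102 + 3.5q → q* = 14.7101, p* = 153.4855.
At the floor p = 194, quantity demanded = (203.5 − 194)/3.4 = 2.7941.
Sellers' marginal cost at q' = 2.7941: 102 + 3.5·2.7941 = 111.7794.
Δq = 14.7101 − 2.7941 = 11.916; wedge = 194 − 111.7794 = 82.2206.
The triangle = ½ × 11.916 × 82.2206 = 489.87.

489.87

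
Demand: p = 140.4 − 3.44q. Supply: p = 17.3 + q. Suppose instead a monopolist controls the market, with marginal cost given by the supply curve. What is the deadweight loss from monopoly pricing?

325.21

Competitive equilibrium: 140.4 − 3.44q = 17.3 + q → q* = 27.7252, p* = 45.0252.
Marginal revenue: MR = 140.4 − 6.88q. Set MR = MC: 140.4 − 6.88q = 17.3 + q → q_m = 15.6218.
Price p_m = 140.4 − 3.44·15.6218 = 86.661; MC(q_m) = 17.3 + 1·15.6218 = 32.9218.
Competitive q* = 27.7252, so Δq = 12.1034; wedge = 86.661 − 32.9218 = 53.7392.
DWL = ½ × 12.1034 × 53.7392 = 325.21.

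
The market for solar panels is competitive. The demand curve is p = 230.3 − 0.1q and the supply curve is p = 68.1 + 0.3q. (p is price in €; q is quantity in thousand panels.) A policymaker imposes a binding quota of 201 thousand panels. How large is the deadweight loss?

Competitive equilibrium: 230.3 − 0.1q = 68.1 + 0.3q → q* = 405.5, p* = 189.75.
At q = 201: demand price = 230.3 − 0.1·201 = 210.2; supply price = 68.1 + 0.3·201 = 128.4.
Δq = 405.5 − 201 = 204.5; wedge = 210.2 − 128.4 = 81.8.
The triangle = ½ × 204.5 × 81.8 = €8364.05 thousand.

€8364.05 thousand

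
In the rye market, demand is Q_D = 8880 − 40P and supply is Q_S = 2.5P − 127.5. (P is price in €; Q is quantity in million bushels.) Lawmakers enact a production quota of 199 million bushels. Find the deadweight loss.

In inverse form: demand P = 222 − 0.025Q, supply P = 51 + 0.4Q.
Competitive equilibrium: 222 − 0.025Q = 51 + 0.4Q → Q* = 402.3529, P* = 211.9412.
At Q = 199: demand price = 222 − 0.025·199 = 217.025; supply price = 51 + 0.4·199 = 130.6.
ΔQ = 402.3529 − 199 = 203.3529; wedge = 217.025 − 130.6 = 86.425.
Welfare loss = ½ × 203.3529 × 86.425 = €8787.39 million.

€8787.39 million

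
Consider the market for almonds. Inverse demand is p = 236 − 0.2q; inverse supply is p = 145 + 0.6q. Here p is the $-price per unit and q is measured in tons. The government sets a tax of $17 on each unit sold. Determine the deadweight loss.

Competitive equilibrium: 236 − 0.2q = 145 + 0.6q → q* = 113.75, p* = 213.25.
With the tax, the buyer price exceeds the seller price by 17: (236 − 0.2q) − (145 + 0.6q) = 17 → q' = 92.5.
Δq = 113.75 − 92.5 = 21.25; the wedge equals the tax, 17.
DWL = ½ × 21.25 × 17 = $180.625.

$180.625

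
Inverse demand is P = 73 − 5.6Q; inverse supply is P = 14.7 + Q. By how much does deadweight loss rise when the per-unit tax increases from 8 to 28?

54.55

Competitive equilibrium: 73 − 5.6Q = 14.7 + Q → Q* = 8.8333, P* = 23.5333.
For a per-unit tax t: ΔQ = t/6.6, so DWL = ½·t·(t/6.6) = t²/13.2.
At t = 8: DWL = 4.848. At t = 28: DWL = 59.394.
Increase = 59.394 − 4.848 = 54.55.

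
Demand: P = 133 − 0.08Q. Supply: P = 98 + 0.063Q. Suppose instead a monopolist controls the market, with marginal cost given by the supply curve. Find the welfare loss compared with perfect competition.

Competitive equilibrium: 133 − 0.08Q = 98 + 0.063Q → Q* = 244.7552, P* = 113.4196.
Marginal revenue: MR = 133 − 0.16Q. Set MR = MC: 133 − 0.16Q = 98 + 0.063Q → Q_m = 156.9507.
Price P_m = 133 − 0.08·156.9507 = 120.4439; MC(Q_m) = 98 + 0.063·156.9507 = 107.8879.
Competitive Q* = 244.7552, so ΔQ = 87.8045; wedge = 120.4439 − 107.8879 = 12.556.
Deadweight loss = ½ × 87.8045 × 12.556 = 551.24.

551.24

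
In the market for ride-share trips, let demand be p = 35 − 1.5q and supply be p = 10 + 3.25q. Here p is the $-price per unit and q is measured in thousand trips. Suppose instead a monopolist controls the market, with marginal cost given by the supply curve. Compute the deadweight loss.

$3.79 thousand

Competitive equilibrium: 35 − 1.5q = 10 + 3.25q → q* = 5.2632, p* = 27.1053.
Marginal revenue: MR = 35 − 3q. Set MR = MC: 35 − 3q = 10 + 3.25q → q_m = 4.
Price p_m = 35 − 1.5·4 = 29; MC(q_m) = 10 + 3.25·4 = 23.
Competitive q* = 5.2632, so Δq = 1.2632; wedge = 29 − 23 = 6.
Welfare loss = ½ × 1.2632 × 6 = $3.79 thousand.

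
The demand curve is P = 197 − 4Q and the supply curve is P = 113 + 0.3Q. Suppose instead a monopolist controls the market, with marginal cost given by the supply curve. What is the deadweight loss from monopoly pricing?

190.56

Competitive equilibrium: 197 − 4Q = 113 + 0.3Q → Q* = 19.5349, P* = 118.8605.
Marginal revenue: MR = 197 − 8Q. Set MR = MC: 197 − 8Q = 113 + 0.3Q → Q_m = 10.1205.
Price P_m = 197 − 4·10.1205 = 156.518; MC(Q_m) = 113 + 0.3·10.1205 = 116.0362.
Competitive Q* = 19.5349, so ΔQ = 9.4144; wedge = 156.518 − 116.0362 = 40.4818.
DWL = ½ × 9.4144 × 40.4818 = 190.56.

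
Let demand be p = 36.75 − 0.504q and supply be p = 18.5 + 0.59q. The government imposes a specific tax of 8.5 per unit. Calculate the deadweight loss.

Competitive equilibrium: 36.75 − 0.504q = 18.5 + 0.59q → q* = 16.6819, p* = 28.3423.
With the tax, the buyer price exceeds the seller price by 8.5: (36.75 − 0.504q) − (18.5 + 0.59q) = 8.5 → q' = 8.9122.
Δq = 16.6819 − 8.9122 = 7.7697; the wedge equals the tax, 8.5.
Welfare loss = ½ × 7.7697 × 8.5 = 33.02.

33.02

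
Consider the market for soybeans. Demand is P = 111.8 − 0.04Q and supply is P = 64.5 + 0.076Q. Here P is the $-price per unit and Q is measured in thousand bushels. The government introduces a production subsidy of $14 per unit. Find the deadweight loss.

$844.83 thousand

Competitive equilibrium: 111.8 − 0.04Q = 64.5 + 0.076Q → Q* = 407.7586, P* = 95.4897.
The subsidy lowers effective supply by 14: P = 50.5 + 0.076Q.
New quantity: 111.8 − 0.04Q = 50.5 + 0.076Q → Q' = 528.4483.
Overproduction ΔQ = 528.4483 − 407.7586 = 120.6897; wedge = subsidy = 14.
Deadweight loss = ½ × 120.6897 × 14 = $844.83 thousand.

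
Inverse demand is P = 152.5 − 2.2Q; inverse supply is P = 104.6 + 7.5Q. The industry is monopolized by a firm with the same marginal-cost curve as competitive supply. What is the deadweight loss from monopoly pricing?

4.04

Competitive equilibrium: 152.5 − 2.2Q = 104.6 + 7.5Q → Q* = 4.9381, P* = 141.6361.
Marginal revenue: MR = 152.5 − 4.4Q. Set MR = MC: 152.5 − 4.4Q = 104.6 + 7.5Q → Q_m = 4.0252.
Price P_m = 152.5 − 2.2·4.0252 = 143.6446; MC(Q_m) = 104.6 + 7.5·4.0252 = 134.789.
Competitive Q* = 4.9381, so ΔQ = 0.9129; wedge = 143.6446 − 134.789 = 8.8556.
The triangle = ½ × 0.9129 × 8.8556 = 4.04.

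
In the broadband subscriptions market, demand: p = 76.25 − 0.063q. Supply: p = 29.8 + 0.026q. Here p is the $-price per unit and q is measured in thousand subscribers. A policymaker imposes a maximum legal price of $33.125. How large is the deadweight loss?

Competitive equilibrium: 76.25 − 0.063q = 29.8 + 0.026q → q* = 521.9101, p* = 43.3697.
At the ceiling p = 33.125, quantity supplied = (33.125 − 29.8)/0.026 = 127.8846.
Willingness to pay at q' = 127.8846: 76.25 − 0.063·127.8846 = 68.1933.
Δq = 521.9101 − 127.8846 = 394.0255; wedge = 68.1933 − 33.125 = 35.0683.
Deadweight loss = ½ × 394.0255 × 35.0683 = $6908.90 thousand.

$6908.90 thousand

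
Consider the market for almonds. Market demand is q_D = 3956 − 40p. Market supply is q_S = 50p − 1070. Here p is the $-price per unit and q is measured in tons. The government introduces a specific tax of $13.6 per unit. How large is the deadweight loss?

$2055.11

In inverse form: demand p = 98.9 − 0.025q, supply p = 21.4 + 0.02q.
Competitive equilibrium: 98.9 − 0.025q = 21.4 + 0.02q → q* = 1722.2222, p* = 55.8444.
With the tax, the buyer price exceeds the seller price by 13.6: (98.9 − 0.025q) − (21.4 + 0.02q) = 13.6 → q' = 1420.
Δq = 1722.2222 − 1420 = 302.2222; the wedge equals the tax, 13.6.
The triangle = ½ × 302.2222 × 13.6 = $2055.11.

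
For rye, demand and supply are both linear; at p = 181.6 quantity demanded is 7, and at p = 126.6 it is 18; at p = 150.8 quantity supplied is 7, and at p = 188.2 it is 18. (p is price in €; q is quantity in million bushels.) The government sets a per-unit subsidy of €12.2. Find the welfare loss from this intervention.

€8.86 million

Demand slope = (126.6 − 181.6)/(18 − 7) = −5, so p = 216.6 − 5q.
Supply slope = (188.2 − 150.8)/(18 − 7) = 3.4, so p = 127 + 3.4q.
Competitive equilibrium: 216.6 − 5q = 127 + 3.4q → q* = 10.6667, p* = 163.2667.
The subsidy lowers effective supply by 12.2: p = 114.8 + 3.4q.
New quantity: 216.6 − 5q = 114.8 + 3.4q → q' = 12.119.
Overproduction Δq = 12.119 − 10.6667 = 1.4523; wedge = subsidy = 12.2.
DWL = ½ × 1.4523 × 12.2 = €8.86 million.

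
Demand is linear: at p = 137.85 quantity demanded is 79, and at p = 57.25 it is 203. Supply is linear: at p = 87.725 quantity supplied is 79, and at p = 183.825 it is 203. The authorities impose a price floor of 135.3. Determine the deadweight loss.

695.91

Demand slope = (57.25 − 137.85)/(203 − 79) = −0.65, so p = 189.2 − 0.65q.
Supply slope = (183.825 − 87.725)/(203 − 79) = 0.775, so p = 26.5 + 0.775q.
Competitive equilibrium: 189.2 − 0.65q = 26.5 + 0.775q → q* = 114.17544, p* = 114.98596.
At the floor p = 135.3, quantity demanded = (189.2 − 135.3)/0.65 = 82.92308.
Sellers' marginal cost at q' = 82.92308: 26.5 + 0.775·82.92308 = 90.76539.
Δq = 114.17544 − 82.92308 = 31.25236; wedge = 135.3 − 90.76539 = 44.53461.
The triangle = ½ × 31.25236 × 44.53461 = 695.91.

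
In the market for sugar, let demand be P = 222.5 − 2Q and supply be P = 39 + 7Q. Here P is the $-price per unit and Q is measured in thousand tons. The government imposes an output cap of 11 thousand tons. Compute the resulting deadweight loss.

$396.68 thousand

Competitive equilibrium: 222.5 − 2Q = 39 + 7Q → Q* = 20.3889, P* = 181.7222.
At Q = 11: demand price = 222.5 − 2·11 = 200.5; supply price = 39 + 7·11 = 116.
ΔQ = 20.3889 − 11 = 9.3889; wedge = 200.5 − 116 = 84.5.
DWL = ½ × 9.3889 × 84.5 = $396.68 thousand.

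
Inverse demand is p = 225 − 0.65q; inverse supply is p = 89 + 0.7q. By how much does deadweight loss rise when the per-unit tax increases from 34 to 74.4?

Competitive equilibrium: 225 − 0.65q = 89 + 0.7q → q* = 100.7407, p* = 159.5185.
For a per-unit tax t: Δq = t/1.35, so DWL = ½·t·(t/1.35) = t²/2.7.
At t = 34: DWL = 428.148. At t = 74.4: DWL = 2050.133.
Increase = 2050.133 − 428.148 = 1621.99.

1621.99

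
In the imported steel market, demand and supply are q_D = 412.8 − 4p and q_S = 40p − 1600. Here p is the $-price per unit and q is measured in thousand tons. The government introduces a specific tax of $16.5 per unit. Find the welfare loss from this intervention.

In inverse form: demand p = 103.2 − 0.25q, supply p = 40 + 0.025q.
Competitive equilibrium: 103.2 − 0.25q = 40 + 0.025q → q* = 229.8182, p* = 45.7455.
With the tax, the buyer price exceeds the seller price by 16.5: (103.2 − 0.25q) − (40 + 0.025q) = 16.5 → q' = 169.8182.
Δq = 229.8182 − 169.8182 = 60; the wedge equals the tax, 16.5.
The triangle = ½ × 60 × 16.5 = $495 thousand.

$495 thousand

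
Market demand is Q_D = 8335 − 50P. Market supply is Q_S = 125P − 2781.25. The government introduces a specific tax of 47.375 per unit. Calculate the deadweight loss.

In inverse form: demand P = 166.7 − 0.02Q, supply P = 22.25 + 0.008Q.
Competitive equilibrium: 166.7 − 0.02Q = 22.25 + 0.008Q → Q* = 5158.9286, P* = 63.5214.
With the tax, the buyer price exceeds the seller price by 47.375: (166.7 − 0.02Q) − (22.25 + 0.008Q) = 47.375 → Q' = 3466.9643.
ΔQ = 5158.9286 − 3466.9643 = 1691.9643; the wedge equals the tax, 47.375.
DWL = ½ × 1691.9643 × 47.375 = 40078.40.

40078.40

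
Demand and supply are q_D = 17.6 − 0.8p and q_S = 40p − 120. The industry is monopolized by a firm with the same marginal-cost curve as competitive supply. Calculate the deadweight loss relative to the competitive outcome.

34.69

In inverse form: demand p = 22 − 1.25q, supply p = 3 + 0.025q.
Competitive equilibrium: 22 − 1.25q = 3 + 0.025q → q* = 14.902, p* = 3.3725.
Marginal revenue: MR = 22 − 2.5q. Set MR = MC: 22 − 2.5q = 3 + 0.025q → q_m = 7.5248.
Price p_m = 22 − 1.25·7.5248 = 12.594; MC(q_m) = 3 + 0.025·7.5248 = 3.1881.
Competitive q* = 14.902, so Δq = 7.3772; wedge = 12.594 − 3.1881 = 9.4059.
Deadweight loss = ½ × 7.3772 × 9.4059 = 34.69.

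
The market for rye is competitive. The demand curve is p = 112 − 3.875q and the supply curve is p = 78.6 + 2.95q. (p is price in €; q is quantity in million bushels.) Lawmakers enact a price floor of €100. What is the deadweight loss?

Competitive equilibrium: 112 − 3.875q = 78.6 + 2.95q → q* = 4.8938, p* = 93.0366.
At the floor p = 100, quantity demanded = (112 − 100)/3.875 = 3.0968.
Sellers' marginal cost at q' = 3.0968: 78.6 + 2.95·3.0968 = 87.7356.
Δq = 4.8938 − 3.0968 = 1.797; wedge = 100 − 87.7356 = 12.2644.
Welfare loss = ½ × 1.797 × 12.2644 = €11.02 million.

€11.02 million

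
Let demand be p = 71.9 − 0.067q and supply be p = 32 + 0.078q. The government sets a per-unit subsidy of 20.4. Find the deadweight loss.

Competitive equilibrium: 71.9 − 0.067q = 32 + 0.078q → q* = 275.1724, p* = 53.4634.
The subsidy lowers effective supply by 20.4: p = 11.6 + 0.078q.
New quantity: 71.9 − 0.067q = 11.6 + 0.078q → q' = 415.8621.
Overproduction Δq = 415.8621 − 275.1724 = 140.6897; wedge = subsidy = 20.4.
Welfare loss = ½ × 140.6897 × 20.4 = 1435.03.

1435.03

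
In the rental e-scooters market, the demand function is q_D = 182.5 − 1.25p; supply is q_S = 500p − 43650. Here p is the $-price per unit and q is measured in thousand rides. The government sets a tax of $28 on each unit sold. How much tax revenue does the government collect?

In inverse form: demand p = 146 − 0.8q, supply p = 87.3 + 0.002q.
Competitive equilibrium: 146 − 0.8q = 87.3 + 0.002q → q* = 73.192, p* = 87.4464.
With the tax, the buyer price exceeds the seller price by 28: (146 − 0.8q) − (87.3 + 0.002q) = 28 → q' = 38.2793.
Tax revenue = 28 × 38.2793 = $1071.82 thousand.

$1071.82 thousand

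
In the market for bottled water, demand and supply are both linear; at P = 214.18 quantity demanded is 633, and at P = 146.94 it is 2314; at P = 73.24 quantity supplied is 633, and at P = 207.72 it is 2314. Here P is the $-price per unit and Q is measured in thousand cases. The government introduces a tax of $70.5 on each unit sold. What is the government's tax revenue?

Demand slope = (146.94 − 214.18)/(2314 − 633) = −0.04, so P = 239.5 − 0.04Q.
Supply slope = (207.72 − 73.24)/(2314 − 633) = 0.08, so P = 22.6 + 0.08Q.
Competitive equilibrium: 239.5 − 0.04Q = 22.6 + 0.08Q → Q* = 1807.5, P* = 167.2.
With the tax, the buyer price exceeds the seller price by 70.5: (239.5 − 0.04Q) − (22.6 + 0.08Q) = 70.5 → Q' = 1220.
Tax revenue = 70.5 × 1220 = $86010 thousand.

$86010 thousand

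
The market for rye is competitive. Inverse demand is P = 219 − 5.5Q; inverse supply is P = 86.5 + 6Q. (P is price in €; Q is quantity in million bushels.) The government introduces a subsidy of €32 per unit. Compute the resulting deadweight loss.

Competitive equilibrium: 219 − 5.5Q = 86.5 + 6Q → Q* = 11.5217, P* = 155.6304.
The subsidy lowers effective supply by 32: P = 54.5 + 6Q.
New quantity: 219 − 5.5Q = 54.5 + 6Q → Q' = 14.3043.
Overproduction ΔQ = 14.3043 − 11.5217 = 2.7826; wedge = subsidy = 32.
Deadweight loss = ½ × 2.7826 × 32 = €44.52 million.

€44.52 million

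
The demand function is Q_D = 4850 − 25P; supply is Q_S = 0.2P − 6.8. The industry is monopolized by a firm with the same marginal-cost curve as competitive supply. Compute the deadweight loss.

In inverse form: demand P = 194 − 0.04Q, supply P = 34 + 5Q.
Competitive equilibrium: 194 − 0.04Q = 34 + 5Q → Q* = 31.746, P* = 192.7302.
Marginal revenue: MR = 194 − 0.08Q. Set MR = MC: 194 − 0.08Q = 34 + 5Q → Q_m = 31.4961.
Price P_m = 194 − 0.04·31.4961 = 192.7402; MC(Q_m) = 34 + 5·31.4961 = 191.4805.
Competitive Q* = 31.746, so ΔQ = 0.2499; wedge = 192.7402 − 191.4805 = 1.2597.
Deadweight loss = ½ × 0.2499 × 1.2597 = 0.16.

0.16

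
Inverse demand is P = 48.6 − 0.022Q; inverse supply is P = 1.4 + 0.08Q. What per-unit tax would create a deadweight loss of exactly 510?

Competitive equilibrium: 48.6 − 0.022Q = 1.4 + 0.08Q → Q* = 462.7451, P* = 38.4196.
A tax t gives ΔQ = t/0.102 and wedge t, so DWL = t²/0.204.
t²/0.204 = 510 → t² = 104.04 → t = 10.2.

10.2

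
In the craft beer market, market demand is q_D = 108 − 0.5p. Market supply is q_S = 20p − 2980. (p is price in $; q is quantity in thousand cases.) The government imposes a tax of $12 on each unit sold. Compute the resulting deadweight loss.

$35.12 thousand

In inverse form: demand p = 216 − 2q, supply p = 149 + 0.05q.
Competitive equilibrium: 216 − 2q = 149 + 0.05q → q* = 32.6829, p* = 150.6341.
With the tax, the buyer price exceeds the seller price by 12: (216 − 2q) − (149 + 0.05q) = 12 → q' = 26.8293.
Δq = 32.6829 − 26.8293 = 5.8536; the wedge equals the tax, 12.
Deadweight loss = ½ × 5.8536 × 12 = $35.12 thousand.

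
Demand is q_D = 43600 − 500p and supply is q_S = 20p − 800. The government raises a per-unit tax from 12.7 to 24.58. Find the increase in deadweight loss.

In inverse form: demand p = 87.2 − 0.002q, supply p = 40 + 0.05q.
Competitive equilibrium: 87.2 − 0.002q = 40 + 0.05q → q* = 907.6923, p* = 85.3846.
For a per-unit tax t: Δq = t/0.052, so DWL = ½·t·(t/0.052) = t²/0.104.
At t = 12.7: DWL = 1550.865. At t = 24.58: DWL = 5809.388.
Increase = 5809.388 − 1550.865 = 4258.52.

4258.52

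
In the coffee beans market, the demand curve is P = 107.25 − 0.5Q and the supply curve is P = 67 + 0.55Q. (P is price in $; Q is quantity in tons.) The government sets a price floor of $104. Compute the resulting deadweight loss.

Competitive equilibrium: 107.25 − 0.5Q = 67 + 0.55Q → Q* = 38.3333, P* = 88.0833.
At the floor P = 104, quantity demanded = (107.25 − 104)/0.5 = 6.5.
Sellers' marginal cost at Q' = 6.5: 67 + 0.55·6.5 = 70.575.
ΔQ = 38.3333 − 6.5 = 31.8333; wedge = 104 − 70.575 = 33.425.
DWL = ½ × 31.8333 × 33.425 = $532.01.

$532.01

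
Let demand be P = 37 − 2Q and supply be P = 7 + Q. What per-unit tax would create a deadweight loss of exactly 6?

6

Competitive equilibrium: 37 − 2Q = 7 + Q → Q* = 10, P* = 17.
A tax t gives ΔQ = t/3 and wedge t, so DWL = t²/6.
t²/6 = 6 → t² = 36 → t = 6.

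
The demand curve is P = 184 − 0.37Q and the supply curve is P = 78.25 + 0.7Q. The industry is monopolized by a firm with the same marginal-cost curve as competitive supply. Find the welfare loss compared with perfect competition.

345.01

Competitive equilibrium: 184 − 0.37Q = 78.25 + 0.7Q → Q* = 98.83178, P* = 147.43224.
Marginal revenue: MR = 184 − 0.74Q. Set MR = MC: 184 − 0.74Q = 78.25 + 0.7Q → Q_m = 73.4375.
Price P_m = 184 − 0.37·73.4375 = 156.82813; MC(Q_m) = 78.25 + 0.7·73.4375 = 129.65625.
Competitive Q* = 98.83178, so ΔQ = 25.39428; wedge = 156.82813 − 129.65625 = 27.17188.
The triangle = ½ × 25.39428 × 27.17188 = 345.01.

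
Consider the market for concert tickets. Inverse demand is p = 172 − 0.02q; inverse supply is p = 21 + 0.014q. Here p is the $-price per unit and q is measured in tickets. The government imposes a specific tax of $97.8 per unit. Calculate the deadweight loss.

Competitive equilibrium: 172 − 0.02q = 21 + 0.014q → q* = 4441.1765, p* = 83.1765.
With the tax, the buyer price exceeds the seller price by 97.8: (172 − 0.02q) − (21 + 0.014q) = 97.8 → q' = 1564.7059.
Δq = 4441.1765 − 1564.7059 = 2876.4706; the wedge equals the tax, 97.8.
The triangle = ½ × 2876.4706 × 97.8 = $140659.41.

$140659.41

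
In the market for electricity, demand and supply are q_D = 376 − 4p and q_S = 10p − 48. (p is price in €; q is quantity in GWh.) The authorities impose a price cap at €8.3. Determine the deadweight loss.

€8459

In inverse form: demand p = 94 − 0.25q, supply p = 4.8 + 0.1q.
Competitive equilibrium: 94 − 0.25q = 4.8 + 0.1q → q* = 254.8571, p* = 30.2857.
At the ceiling p = 8.3, quantity supplied = (8.3 − 4.8)/0.1 = 35.
Willingness to pay at q' = 35: 94 − 0.25·35 = 85.25.
Δq = 254.8571 − 35 = 219.8571; wedge = 85.25 − 8.3 = 76.95.
Deadweight loss = ½ × 219.8571 × 76.95 = €8459.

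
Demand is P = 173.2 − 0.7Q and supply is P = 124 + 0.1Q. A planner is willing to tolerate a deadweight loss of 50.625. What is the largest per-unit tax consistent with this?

Competitive equilibrium: 173.2 − 0.7Q = 124 + 0.1Q → Q* = 61.5, P* = 130.15.
A tax t gives ΔQ = t/0.8 and wedge t, so DWL = t²/1.6.
t²/1.6 = 50.625 → t² = 81 → t = 9.

9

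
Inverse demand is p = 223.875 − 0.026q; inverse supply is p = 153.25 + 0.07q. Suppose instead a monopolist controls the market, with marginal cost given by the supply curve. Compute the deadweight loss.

Competitive equilibrium: 223.875 − 0.026q = 153.25 + 0.07q → q* = 735.67708, p* = 204.7474.
Marginal revenue: MR = 223.875 − 0.052q. Set MR = MC: 223.875 − 0.052q = 153.25 + 0.07q → q_m = 578.89344.
Price p_m = 223.875 − 0.026·578.89344 = 208.82377; MC(q_m) = 153.25 + 0.07·578.89344 = 193.77254.
Competitive q* = 735.67708, so Δq = 156.78364; wedge = 208.82377 − 193.77254 = 15.05123.
Welfare loss = ½ × 156.78364 × 15.05123 = 1179.89.

1179.89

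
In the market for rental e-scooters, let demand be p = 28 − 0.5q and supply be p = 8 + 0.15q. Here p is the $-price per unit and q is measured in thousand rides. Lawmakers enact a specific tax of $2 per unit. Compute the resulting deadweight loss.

$3.08 thousand

Competitive equilibrium: 28 − 0.5q = 8 + 0.15q → q* = 30.7692, p* = 12.6154.
With the tax, the buyer price exceeds the seller price by 2: (28 − 0.5q) − (8 + 0.15q) = 2 → q' = 27.6923.
Δq = 30.7692 − 27.6923 = 3.0769; the wedge equals the tax, 2.
The triangle = ½ × 3.0769 × 2 = $3.08 thousand.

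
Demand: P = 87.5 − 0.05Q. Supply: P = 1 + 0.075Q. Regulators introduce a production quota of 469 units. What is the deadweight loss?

3108.06

Competitive equilibrium: 87.5 − 0.05Q = 1 + 0.075Q → Q* = 692, P* = 52.9.
At Q = 469: demand price = 87.5 − 0.05·469 = 64.05; supply price = 1 + 0.075·469 = 36.175.
ΔQ = 692 − 469 = 223; wedge = 64.05 − 36.175 = 27.875.
The triangle = ½ × 223 × 27.875 = 3108.06.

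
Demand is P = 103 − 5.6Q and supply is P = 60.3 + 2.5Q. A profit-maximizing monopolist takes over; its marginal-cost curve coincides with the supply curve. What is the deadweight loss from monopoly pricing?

18.81

Competitive equilibrium: 103 − 5.6Q = 60.3 + 2.5Q → Q* = 5.2716, P* = 73.47901.
Marginal revenue: MR = 103 − 11.2Q. Set MR = MC: 103 − 11.2Q = 60.3 + 2.5Q → Q_m = 3.11679.
Price P_m = 103 − 5.6·3.11679 = 85.54598; MC(Q_m) = 60.3 + 2.5·3.11679 = 68.09198.
Competitive Q* = 5.2716, so ΔQ = 2.15481; wedge = 85.54598 − 68.09198 = 17.454.
DWL = ½ × 2.15481 × 17.454 = 18.81.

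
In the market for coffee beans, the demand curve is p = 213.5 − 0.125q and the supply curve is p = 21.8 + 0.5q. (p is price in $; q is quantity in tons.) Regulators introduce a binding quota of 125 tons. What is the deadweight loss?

Competitive equilibrium: 213.5 − 0.125q = 21.8 + 0.5q → q* = 306.72, p* = 175.16.
At q = 125: demand price = 213.5 − 0.125·125 = 197.875; supply price = 21.8 + 0.5·125 = 84.3.
Δq = 306.72 − 125 = 181.72; wedge = 197.875 − 84.3 = 113.575.
Deadweight loss = ½ × 181.72 × 113.575 = $10319.42.

$10319.42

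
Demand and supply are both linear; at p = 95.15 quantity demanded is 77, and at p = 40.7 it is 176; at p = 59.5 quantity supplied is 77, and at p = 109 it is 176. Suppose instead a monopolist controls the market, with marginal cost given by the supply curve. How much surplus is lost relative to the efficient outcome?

Demand slope = (40.7 − 95.15)/(176 − 77) = −0.55, so p = 137.5 − 0.55q.
Supply slope = (109 − 59.5)/(176 − 77) = 0.5, so p = 21 + 0.5q.
Competitive equilibrium: 137.5 − 0.55q = 21 + 0.5q → q* = 110.9524, p* = 76.4762.
Marginal revenue: MR = 137.5 − 1.1q. Set MR = MC: 137.5 − 1.1q = 21 + 0.5q → q_m = 72.8125.
Price p_m = 137.5 − 0.55·72.8125 = 97.4531; MC(q_m) = 21 + 0.5·72.8125 = 57.4063.
Competitive q* = 110.9524, so Δq = 38.1399; wedge = 97.4531 − 57.4063 = 40.0468.
DWL = ½ × 38.1399 × 40.0468 = 763.69.

763.69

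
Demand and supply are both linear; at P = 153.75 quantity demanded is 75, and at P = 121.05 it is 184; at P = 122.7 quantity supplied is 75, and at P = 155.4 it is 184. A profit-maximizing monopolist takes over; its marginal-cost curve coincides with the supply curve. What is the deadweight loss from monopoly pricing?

Demand slope = (121.05 − 153.75)/(184 − 75) = −0.3, so P = 176.25 − 0.3Q.
Supply slope = (155.4 − 122.7)/(184 − 75) = 0.3, so P = 100.2 + 0.3Q.
Competitive equilibrium: 176.25 − 0.3Q = 100.2 + 0.3Q → Q* = 126.75, P* = 138.225.
Marginal revenue: MR = 176.25 − 0.6Q. Set MR = MC: 176.25 − 0.6Q = 100.2 + 0.3Q → Q_m = 84.5.
Price P_m = 176.25 − 0.3·84.5 = 150.9; MC(Q_m) = 100.2 + 0.3·84.5 = 125.55.
Competitive Q* = 126.75, so ΔQ = 42.25; wedge = 150.9 − 125.55 = 25.35.
Welfare loss = ½ × 42.25 × 25.35 = 535.52.

535.52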